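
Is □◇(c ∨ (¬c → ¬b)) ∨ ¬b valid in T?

Invalid (countermodel exists)

Tableau for the negation ¬(□◇(c ∨ (¬c → ¬b)) ∨ ¬b):
1. ¬(□◇(c ∨ (¬c → ¬b)) ∨ ¬b), 0
2. ¬□◇(c ∨ (¬c → ¬b)), 0   [¬∨-rule on 1]
3. b, 0   [¬∨-rule on 1]
4. ¬◇(c ∨ (¬c → ¬b)), 1   [¬□-rule on 2: fresh world 1, 0R1]
5. ¬(c ∨ (¬c → ¬b)), 1   [¬◇-rule on 4 via 1R1]
6. ¬c, 1   [¬∨-rule on 5]
7. ¬(¬c → ¬b), 1   [¬∨-rule on 5]
8. b, 1   [¬→-rule on 7]
Accessibility: 0R0, 0R1, 1R1
The negation has an open branch (countermodel exists).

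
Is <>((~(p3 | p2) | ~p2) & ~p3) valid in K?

Not valid

Tableau for the negation ~<>((~(p3 | p2) | ~p2) & ~p3):
1. ~<>((~(p3 | p2) | ~p2) & ~p3), 0
The negation has an open branch (countermodel exists).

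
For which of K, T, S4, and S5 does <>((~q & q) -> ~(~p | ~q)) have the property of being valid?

T, S4, S5

T-tableau for the negation ~<>((~q & q) -> ~(~p | ~q)):
1. ~<>((~q & q) -> ~(~p | ~q)), 0
2. ~((~q & q) -> ~(~p | ~q)), 0   [~<>-rule on 1 via 0R0]
3. ~q & q, 0   [~->-rule on 2]
4. ~p | ~q, 0   [~->-rule on 2]
5. ~q, 0   [&-rule on 3]
6. q, 0   [&-rule on 3]
Accessibility: 0R0
Branch closes: q and ~q both at 0.
Every branch closes (one shown): valid in T, hence also in S4, S5 (every theorem of T is a theorem of S4 and S5).
K-tableau for the negation ~<>((~q & q) -> ~(~p | ~q)):
1. ~<>((~q & q) -> ~(~p | ~q)), 0
Complete open branch: countermodel on a K-frame, so not valid in K.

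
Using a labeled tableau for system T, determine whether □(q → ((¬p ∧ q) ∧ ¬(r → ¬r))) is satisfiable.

Satisfiable

1. □(q → ((¬p ∧ q) ∧ ¬(r → ¬r))), w0
2. q → ((¬p ∧ q) ∧ ¬(r → ¬r)), w0   [□-rule on 1 via w0Rw0]
3. (¬p ∧ q) ∧ ¬(r → ¬r), w0   [→-rule on 2 (branches; this branch)]
4. ¬p ∧ q, w0   [∧-rule on 3]
5. ¬(r → ¬r), w0   [∧-rule on 3]
6. ¬p, w0   [∧-rule on 4]
7. q, w0   [∧-rule on 4]
8. r, w0   [¬→-rule on 5]
Accessibility: w0Rw0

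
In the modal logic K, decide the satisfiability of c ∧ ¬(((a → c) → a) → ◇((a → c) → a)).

1. c ∧ ¬(((a → c) → a) → ◇((a → c) → a)), 0
2. c, 0
3. ¬(((a → c) → a) → ◇((a → c) → a)), 0
4. (a → c) → a, 0
5. ¬◇((a → c) → a), 0
6. a, 0

Yes, satisfiable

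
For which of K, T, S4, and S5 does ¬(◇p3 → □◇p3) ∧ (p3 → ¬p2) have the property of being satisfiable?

S4-tableau for the formula:
1. ¬(◇p3 → □◇p3) ∧ (p3 → ¬p2), u
2. ¬(◇p3 → □◇p3), u
3. p3 → ¬p2, u
4. ◇p3, u
5. ¬□◇p3, u
6. ¬p2, u
7. p3, v
8. ¬◇p3, w
9. ¬p3, w
Accessibility: uRu, uRv, uRw, vRv, wRw
Complete open branch: satisfiable in S4, hence also in K, T (this S4-model is also a K-model and a T-model).
S5-tableau for the formula:
1. ¬(◇p3 → □◇p3) ∧ (p3 → ¬p2), u
2. ¬(◇p3 → □◇p3), u
3. p3 → ¬p2, u
4. ◇p3, u
5. ¬□◇p3, u
6. ¬p2, u
7. p3, v
8. ¬◇p3, w
9. ¬p3, u
10. ¬p3, v
Accessibility: uRu, uRv, uRw, vRu, vRv, vRw, wRu, wRv, wRw
Branch closes: p3 and ¬p3 both at v.
Every branch closes (one shown): unsatisfiable in S5.

K, T, S4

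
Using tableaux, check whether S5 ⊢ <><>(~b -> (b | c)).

Tableau for the negation ~<><>(~b -> (b | c)):
1. ~<><>(~b -> (b | c)), w0
2. ~<>(~b -> (b | c)), w0   [~<>-rule on 1 via w0Rw0]
3. ~(~b -> (b | c)), w0   [~<>-rule on 2 via w0Rw0]
4. ~b, w0   [~->-rule on 3]
5. ~(b | c), w0   [~->-rule on 3]
6. ~c, w0   [~|-rule on 5]
Accessibility: w0Rw0
The negation has an open branch (countermodel exists).

Not valid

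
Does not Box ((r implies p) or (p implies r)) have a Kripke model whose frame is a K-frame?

Unsatisfiable

1. not Box ((r implies p) or (p implies r)), 0
2. not ((r implies p) or (p implies r)), 1   [neg-Box-rule on 1: fresh world 1, 0R1]
3. not (r implies p), 1   [neg-or-rule on 2]
4. not (p implies r), 1   [neg-or-rule on 2]
5. r, 1   [neg-implies-rule on 3]
6. not p, 1   [neg-implies-rule on 3]
7. p, 1   [neg-implies-rule on 4]
8. not r, 1   [neg-implies-rule on 4]
Accessibility: 0R1
Branch closes: p and not p both at 1.
(One branch shown.) All branches close.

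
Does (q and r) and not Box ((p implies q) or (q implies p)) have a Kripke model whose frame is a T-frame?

1. (q and r) and not Box ((p implies q) or (q implies p)), u
2. q and r, u
3. not Box ((p implies q) or (q implies p)), u
4. q, u
5. r, u
6. not ((p implies q) or (q implies p)), v
7. not (p implies q), v
8. not (q implies p), v
9. p, v
10. not q, v
11. q, v
12. not p, v
Accessibility: uRu, uRv, vRv
Branch closes: q and not q both at v.
Every branch closes; the branch above is one of them.

No, unsatisfiable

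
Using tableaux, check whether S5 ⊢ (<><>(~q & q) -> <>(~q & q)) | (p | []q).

Tableau for the negation ~((<><>(~q & q) -> <>(~q & q)) | (p | []q)):
1. ~((<><>(~q & q) -> <>(~q & q)) | (p | []q)), 0
2. ~(<><>(~q & q) -> <>(~q & q)), 0
3. ~(p | []q), 0
4. <><>(~q & q), 0
5. ~<>(~q & q), 0
6. ~p, 0
7. ~[]q, 0
8. ~(~q & q), 0
9. ~q, 0
10. <>(~q & q), 1
11. ~(~q & q), 1
12. ~q, 1
13. ~q, 2
14. ~(~q & q), 2
15. ~q & q, 3
16. ~q, 3
17. q, 3
Accessibility: 0R0, 0R1, 0R2, 0R3, 1R0, 1R1, 1R2, 1R3, 2R0, 2R1, 2R2, 2R3, 3R0, 3R1, 3R2, 3R3
Branch closes: q and ~q both at 3.
Every branch of the negation's tableau closes; the branch above is one of them.

Valid in S5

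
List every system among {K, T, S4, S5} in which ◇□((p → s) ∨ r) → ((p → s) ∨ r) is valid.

S5

S4-tableau for the negation ¬(◇□((p → s) ∨ r) → ((p → s) ∨ r)):
1. ¬(◇□((p → s) ∨ r) → ((p → s) ∨ r)), 0
2. ◇□((p → s) ∨ r), 0
3. ¬((p → s) ∨ r), 0
4. ¬(p → s), 0
5. ¬r, 0
6. p, 0
7. ¬s, 0
8. □((p → s) ∨ r), 1
9. (p → s) ∨ r, 1
10. r, 1
Accessibility: 0R0, 0R1, 1R1
Complete open branch: countermodel on an S4-frame, so not valid in S4, nor in K, T (the same frame is also a K-frame and a T-frame).
S5-tableau for the negation ¬(◇□((p → s) ∨ r) → ((p → s) ∨ r)):
1. ¬(◇□((p → s) ∨ r) → ((p → s) ∨ r)), 0
2. ◇□((p → s) ∨ r), 0
3. ¬((p → s) ∨ r), 0
4. ¬(p → s), 0
5. ¬r, 0
6. p, 0
7. ¬s, 0
8. □((p → s) ∨ r), 1
9. (p → s) ∨ r, 0
10. (p → s) ∨ r, 1
11. p → s, 0
12. r, 1
13. s, 0
Accessibility: 0R0, 0R1, 1R0, 1R1
Branch closes: s and ¬s both at 0.
Every branch closes (one shown): valid in S5.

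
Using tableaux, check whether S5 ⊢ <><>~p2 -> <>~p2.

Tableau for the negation ~(<><>~p2 -> <>~p2):
1. ~(<><>~p2 -> <>~p2), u
2. <><>~p2, u
3. ~<>~p2, u
4. p2, u
5. <>~p2, v
6. p2, v
7. ~p2, w
8. p2, w
Accessibility: uRu, uRv, uRw, vRu, vRv, vRw, wRu, wRv, wRw
Branch closes: p2 and ~p2 both at w.
Every branch of the negation's tableau closes; the branch above is one of them.

Valid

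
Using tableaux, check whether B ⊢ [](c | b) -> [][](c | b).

No, not valid

Tableau for the negation ~([](c | b) -> [][](c | b)):
1. ~([](c | b) -> [][](c | b)), 0
2. [](c | b), 0
3. ~[][](c | b), 0
4. c | b, 0
5. b, 0
6. ~[](c | b), 1
7. c | b, 1
8. b, 1
9. ~(c | b), 2
10. ~c, 2
11. ~b, 2
Accessibility: 0R0, 0R1, 1R0, 1R1, 1R2, 2R1, 2R2
The negation has an open branch (countermodel exists).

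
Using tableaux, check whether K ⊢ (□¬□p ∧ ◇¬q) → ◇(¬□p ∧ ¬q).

Tableau for the negation ¬((□¬□p ∧ ◇¬q) → ◇(¬□p ∧ ¬q)):
1. ¬((□¬□p ∧ ◇¬q) → ◇(¬□p ∧ ¬q)), w0
2. □¬□p ∧ ◇¬q, w0
3. ¬◇(¬□p ∧ ¬q), w0
4. □¬□p, w0
5. ◇¬q, w0
6. ¬q, w1
7. ¬(¬□p ∧ ¬q), w1
8. ¬□p, w1
9. □p, w1
10. ¬p, w2
11. p, w2
Accessibility: w0Rw1, w1Rw2
Branch closes: p and ¬p both at w2.
Every branch of the negation's tableau closes; the branch above is one of them.

Valid in K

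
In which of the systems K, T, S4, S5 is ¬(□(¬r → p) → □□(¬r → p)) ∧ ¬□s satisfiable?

K, T

T-tableau for the formula:
1. ¬(□(¬r → p) → □□(¬r → p)) ∧ ¬□s, w0
2. ¬(□(¬r → p) → □□(¬r → p)), w0
3. ¬□s, w0
4. □(¬r → p), w0
5. ¬□□(¬r → p), w0
6. ¬r → p, w0
7. p, w0
8. ¬s, w1
9. ¬r → p, w1
10. p, w1
11. ¬□(¬r → p), w2
12. ¬r → p, w2
13. p, w2
14. ¬(¬r → p), w3
15. ¬r, w3
16. ¬p, w3
Accessibility: w0Rw0, w0Rw1, w0Rw2, w1Rw1, w2Rw2, w2Rw3, w3Rw3
Complete open branch: satisfiable in T, hence also in K (this T-model is also a K-model).
S4-tableau for the formula:
1. ¬(□(¬r → p) → □□(¬r → p)) ∧ ¬□s, w0
2. ¬(□(¬r → p) → □□(¬r → p)), w0
3. ¬□s, w0
4. □(¬r → p), w0
5. ¬□□(¬r → p), w0
6. ¬r → p, w0
7. p, w0
8. ¬s, w1
9. ¬r → p, w1
10. p, w1
11. ¬□(¬r → p), w2
12. ¬r → p, w2
13. p, w2
14. ¬(¬r → p), w3
15. ¬r, w3
16. ¬p, w3
17. ¬r → p, w3
18. p, w3
Accessibility: w0Rw0, w0Rw1, w0Rw2, w0Rw3, w1Rw1, w2Rw2, w2Rw3, w3Rw3
Branch closes: p and ¬p both at w3.
Every branch closes (one shown): unsatisfiable in S4, hence also in S5 (every S5-frame is an S4-frame).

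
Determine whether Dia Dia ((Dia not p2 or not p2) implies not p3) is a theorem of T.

No, not valid

Tableau for the negation not Dia Dia ((Dia not p2 or not p2) implies not p3):
1. not Dia Dia ((Dia not p2 or not p2) implies not p3), 0
2. not Dia ((Dia not p2 or not p2) implies not p3), 0
3. not ((Dia not p2 or not p2) implies not p3), 0
4. Dia not p2 or not p2, 0
5. p3, 0
6. not p2, 0
Accessibility: 0R0
The negation has an open branch (countermodel exists).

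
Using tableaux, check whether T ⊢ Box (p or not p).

Tableau for the negation not Box (p or not p):
1. not Box (p or not p), w0
2. not (p or not p), w1
3. not p, w1
4. p, w1
Accessibility: w0Rw0, w0Rw1, w1Rw1
Branch closes: p and not p both at w1.
All branches of the negation close; one closing branch shown above.

Valid in T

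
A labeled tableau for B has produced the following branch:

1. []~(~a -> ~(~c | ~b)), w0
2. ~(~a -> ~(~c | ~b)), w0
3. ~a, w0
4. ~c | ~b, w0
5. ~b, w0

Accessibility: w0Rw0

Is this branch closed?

No atom appears with both signs at the same world.

Not closed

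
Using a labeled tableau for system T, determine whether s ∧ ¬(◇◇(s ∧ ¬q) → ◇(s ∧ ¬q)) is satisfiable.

Satisfiable

1. s ∧ ¬(◇◇(s ∧ ¬q) → ◇(s ∧ ¬q)), 0
2. s, 0
3. ¬(◇◇(s ∧ ¬q) → ◇(s ∧ ¬q)), 0
4. ◇◇(s ∧ ¬q), 0
5. ¬◇(s ∧ ¬q), 0
6. ¬(s ∧ ¬q), 0
7. q, 0
8. ◇(s ∧ ¬q), 1
9. ¬(s ∧ ¬q), 1
10. q, 1
11. s ∧ ¬q, 2
12. s, 2
13. ¬q, 2
Accessibility: 0R0, 0R1, 1R1, 1R2, 2R2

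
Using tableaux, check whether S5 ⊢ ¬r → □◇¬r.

Valid

Tableau for the negation ¬(¬r → □◇¬r):
1. ¬(¬r → □◇¬r), 0
2. ¬r, 0
3. ¬□◇¬r, 0
4. ¬◇¬r, 1
5. r, 0
Accessibility: 0R0, 0R1, 1R0, 1R1
Branch closes: r and ¬r both at 0.
All branches of the negation close; one closing branch shown above.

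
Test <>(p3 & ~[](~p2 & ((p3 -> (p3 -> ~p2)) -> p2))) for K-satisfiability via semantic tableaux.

1. <>(p3 & ~[](~p2 & ((p3 -> (p3 -> ~p2)) -> p2))), w0
2. p3 & ~[](~p2 & ((p3 -> (p3 -> ~p2)) -> p2)), w1
3. p3, w1
4. ~[](~p2 & ((p3 -> (p3 -> ~p2)) -> p2)), w1
5. ~(~p2 & ((p3 -> (p3 -> ~p2)) -> p2)), w2
6. ~((p3 -> (p3 -> ~p2)) -> p2), w2
7. p3 -> (p3 -> ~p2), w2
8. ~p2, w2
9. p3 -> ~p2, w2
Accessibility: w0Rw1, w1Rw2

Satisfiable (open branch found)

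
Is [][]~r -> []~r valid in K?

No, not valid

Tableau for the negation ~([][]~r -> []~r):
1. ~([][]~r -> []~r), u
2. [][]~r, u
3. ~[]~r, u
4. r, v
5. []~r, v
Accessibility: uRv
The negation has an open branch (countermodel exists).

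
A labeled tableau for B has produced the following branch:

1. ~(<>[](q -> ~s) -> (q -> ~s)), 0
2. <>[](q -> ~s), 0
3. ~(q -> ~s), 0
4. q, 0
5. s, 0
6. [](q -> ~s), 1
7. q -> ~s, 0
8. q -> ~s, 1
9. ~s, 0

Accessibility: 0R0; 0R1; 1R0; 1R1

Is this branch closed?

Yes, closed

Both s and ~s appear at 0.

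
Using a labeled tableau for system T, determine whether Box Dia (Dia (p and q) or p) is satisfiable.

Satisfiable

1. Box Dia (Dia (p and q) or p), u
2. Dia (Dia (p and q) or p), u   [Box-rule on 1 via uRu]
3. Dia (p and q) or p, v   [Dia-rule on 2: fresh world v, uRv]
4. Dia (Dia (p and q) or p), v   [Box-rule on 1 via uRv]
5. p, v   [or-rule on 3 (branches; this branch)]
6. Dia (p and q) or p, w   [Dia-rule on 4: fresh world w, vRw]
7. p, w   [or-rule on 6 (branches; this branch)]
Accessibility: uRu, uRv, vRv, vRw, wRw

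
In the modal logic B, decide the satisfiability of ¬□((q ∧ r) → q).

No, unsatisfiable

1. ¬□((q ∧ r) → q), 0
2. ¬((q ∧ r) → q), 1
3. q ∧ r, 1
4. ¬q, 1
5. q, 1
6. r, 1
Accessibility: 0R0, 0R1, 1R0, 1R1
Branch closes: q and ¬q both at 1.
(One branch shown.) All branches close.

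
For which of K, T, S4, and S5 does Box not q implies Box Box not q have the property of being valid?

S4-tableau for the negation not (Box not q implies Box Box not q):
1. not (Box not q implies Box Box not q), 0
2. Box not q, 0
3. not Box Box not q, 0
4. not q, 0
5. not Box not q, 1
6. not q, 1
7. q, 2
8. not q, 2
Accessibility: 0R0, 0R1, 0R2, 1R1, 1R2, 2R2
Branch closes: q and not q both at 2.
Every branch closes (one shown): valid in S4, hence also in S5 (every theorem of S4 is a theorem of S5).
T-tableau for the negation not (Box not q implies Box Box not q):
1. not (Box not q implies Box Box not q), 0
2. Box not q, 0
3. not Box Box not q, 0
4. not q, 0
5. not Box not q, 1
6. not q, 1
7. q, 2
Accessibility: 0R0, 0R1, 1R1, 1R2, 2R2
Complete open branch: countermodel on a T-frame, so not valid in T, nor in K (the same frame is also a K-frame).

S4, S5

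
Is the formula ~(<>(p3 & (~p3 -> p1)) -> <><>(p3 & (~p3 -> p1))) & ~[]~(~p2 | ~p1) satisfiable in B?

1. ~(<>(p3 & (~p3 -> p1)) -> <><>(p3 & (~p3 -> p1))) & ~[]~(~p2 | ~p1), w0
2. ~(<>(p3 & (~p3 -> p1)) -> <><>(p3 & (~p3 -> p1))), w0
3. ~[]~(~p2 | ~p1), w0
4. <>(p3 & (~p3 -> p1)), w0
5. ~<><>(p3 & (~p3 -> p1)), w0
6. ~<>(p3 & (~p3 -> p1)), w0
7. ~(p3 & (~p3 -> p1)), w0
8. ~(~p3 -> p1), w0
9. ~p3, w0
10. ~p1, w0
11. ~p2 | ~p1, w1
12. ~<>(p3 & (~p3 -> p1)), w1
13. ~(p3 & (~p3 -> p1)), w1
14. ~p1, w1
15. ~(~p3 -> p1), w1
16. ~p3, w1
17. p3 & (~p3 -> p1), w2
18. p3, w2
19. ~p3 -> p1, w2
20. ~<>(p3 & (~p3 -> p1)), w2
21. ~(p3 & (~p3 -> p1)), w2
22. p1, w2
23. ~(~p3 -> p1), w2
24. ~p3, w2
25. ~p1, w2
Accessibility: w0Rw0, w0Rw1, w0Rw2, w1Rw0, w1Rw1, w2Rw0, w2Rw2
Branch closes: p3 and ~p3 both at w2.
Every branch closes; the branch above is one of them.

No, unsatisfiable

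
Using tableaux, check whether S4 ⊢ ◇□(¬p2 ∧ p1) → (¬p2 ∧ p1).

Not valid

Tableau for the negation ¬(◇□(¬p2 ∧ p1) → (¬p2 ∧ p1)):
1. ¬(◇□(¬p2 ∧ p1) → (¬p2 ∧ p1)), w0
2. ◇□(¬p2 ∧ p1), w0
3. ¬(¬p2 ∧ p1), w0
4. ¬p1, w0
5. □(¬p2 ∧ p1), w1
6. ¬p2 ∧ p1, w1
7. ¬p2, w1
8. p1, w1
Accessibility: w0Rw0, w0Rw1, w1Rw1
The negation has an open branch (countermodel exists).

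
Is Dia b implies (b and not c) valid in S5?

Tableau for the negation not (Dia b implies (b and not c)):
1. not (Dia b implies (b and not c)), u
2. Dia b, u
3. not (b and not c), u
4. c, u
5. b, v
Accessibility: uRu, uRv, vRu, vRv
The negation has an open branch (countermodel exists).

Invalid (countermodel exists)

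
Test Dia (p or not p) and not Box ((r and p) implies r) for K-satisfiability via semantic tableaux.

No, unsatisfiable

1. Dia (p or not p) and not Box ((r and p) implies r), w0
2. Dia (p or not p), w0
3. not Box ((r and p) implies r), w0
4. p or not p, w1
5. not p, w1
6. not ((r and p) implies r), w2
7. r and p, w2
8. not r, w2
9. r, w2
10. p, w2
Accessibility: w0Rw1, w0Rw2
Branch closes: r and not r both at w2.
Every branch closes; the branch above is one of them.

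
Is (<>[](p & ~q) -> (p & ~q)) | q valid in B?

Yes, valid

Tableau for the negation ~((<>[](p & ~q) -> (p & ~q)) | q):
1. ~((<>[](p & ~q) -> (p & ~q)) | q), u
2. ~(<>[](p & ~q) -> (p & ~q)), u
3. ~q, u
4. <>[](p & ~q), u
5. ~(p & ~q), u
6. ~p, u
7. [](p & ~q), v
8. p & ~q, u
9. p, u
Accessibility: uRu, uRv, vRu, vRv
Branch closes: p and ~p both at u.
Every branch of the negation's tableau closes; the branch above is one of them.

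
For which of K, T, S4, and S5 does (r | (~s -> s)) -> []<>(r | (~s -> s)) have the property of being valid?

S4-tableau for the negation ~((r | (~s -> s)) -> []<>(r | (~s -> s))):
1. ~((r | (~s -> s)) -> []<>(r | (~s -> s))), w0
2. r | (~s -> s), w0
3. ~[]<>(r | (~s -> s)), w0
4. ~s -> s, w0
5. s, w0
6. ~<>(r | (~s -> s)), w1
7. ~(r | (~s -> s)), w1
8. ~r, w1
9. ~(~s -> s), w1
10. ~s, w1
Accessibility: w0Rw0, w0Rw1, w1Rw1
Complete open branch: countermodel on an S4-frame, so not valid in S4, nor in K, T (the same frame is also a K-frame and a T-frame).
S5-tableau for the negation ~((r | (~s -> s)) -> []<>(r | (~s -> s))):
1. ~((r | (~s -> s)) -> []<>(r | (~s -> s))), w0
2. r | (~s -> s), w0
3. ~[]<>(r | (~s -> s)), w0
4. ~s -> s, w0
5. s, w0
6. ~<>(r | (~s -> s)), w1
7. ~(r | (~s -> s)), w0
8. ~r, w0
9. ~(~s -> s), w0
10. ~s, w0
Accessibility: w0Rw0, w0Rw1, w1Rw0, w1Rw1
Branch closes: s and ~s both at w0.
Every branch closes (one shown): valid in S5.

S5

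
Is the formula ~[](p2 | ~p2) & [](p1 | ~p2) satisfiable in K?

No, unsatisfiable

1. ~[](p2 | ~p2) & [](p1 | ~p2), w0
2. ~[](p2 | ~p2), w0
3. [](p1 | ~p2), w0
4. ~(p2 | ~p2), w1
5. ~p2, w1
6. p2, w1
Accessibility: w0Rw1
Branch closes: p2 and ~p2 both at w1.
All branches of the tableau close; one closing branch shown above.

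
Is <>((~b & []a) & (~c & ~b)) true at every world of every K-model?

Invalid (countermodel exists)

Tableau for the negation ~<>((~b & []a) & (~c & ~b)):
1. ~<>((~b & []a) & (~c & ~b)), u
The negation has an open branch (countermodel exists).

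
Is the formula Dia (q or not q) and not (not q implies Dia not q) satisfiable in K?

1. Dia (q or not q) and not (not q implies Dia not q), u
2. Dia (q or not q), u
3. not (not q implies Dia not q), u
4. not q, u
5. not Dia not q, u
6. q or not q, v
7. q, v
Accessibility: uRv

Satisfiable (open branch found)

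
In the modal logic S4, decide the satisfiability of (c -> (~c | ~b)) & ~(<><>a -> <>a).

Unsatisfiable (every branch closes)

1. (c -> (~c | ~b)) & ~(<><>a -> <>a), w0
2. c -> (~c | ~b), w0   [&-rule on 1]
3. ~(<><>a -> <>a), w0   [&-rule on 1]
4. <><>a, w0   [~->-rule on 3]
5. ~<>a, w0   [~->-rule on 3]
6. ~a, w0   [~<>-rule on 5 via w0Rw0]
7. ~c | ~b, w0   [->-rule on 2 (branches; this branch)]
8. ~b, w0   [|-rule on 7 (branches; this branch)]
9. <>a, w1   [<>-rule on 4: fresh world w1, w0Rw1]
10. ~a, w1   [~<>-rule on 5 via w0Rw1]
11. a, w2   [<>-rule on 9: fresh world w2, w1Rw2]
12. ~a, w2   [~<>-rule on 5 via w0Rw2]
Accessibility: w0Rw0, w0Rw1, w0Rw2, w1Rw1, w1Rw2, w2Rw2
Branch closes: a and ~a both at w2.
All branches of the tableau close; one closing branch shown above.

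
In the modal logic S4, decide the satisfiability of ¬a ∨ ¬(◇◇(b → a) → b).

Satisfiable

1. ¬a ∨ ¬(◇◇(b → a) → b), 0
2. ¬(◇◇(b → a) → b), 0   [∨-rule on 1 (branches; this branch)]
3. ◇◇(b → a), 0   [¬→-rule on 2]
4. ¬b, 0   [¬→-rule on 2]
5. ◇(b → a), 1   [◇-rule on 3: fresh world 1, 0R1]
6. b → a, 2   [◇-rule on 5: fresh world 2, 1R2]
7. a, 2   [→-rule on 6 (branches; this branch)]
Accessibility: 0R0, 0R1, 0R2, 1R1, 1R2, 2R2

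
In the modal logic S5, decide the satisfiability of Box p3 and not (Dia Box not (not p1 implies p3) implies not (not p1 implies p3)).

Unsatisfiable (every branch closes)

1. Box p3 and not (Dia Box not (not p1 implies p3) implies not (not p1 implies p3)), 0
2. Box p3, 0
3. not (Dia Box not (not p1 implies p3) implies not (not p1 implies p3)), 0
4. Dia Box not (not p1 implies p3), 0
5. not p1 implies p3, 0
6. p3, 0
7. Box not (not p1 implies p3), 1
8. p3, 1
9. not (not p1 implies p3), 0
10. not p1, 0
11. not p3, 0
Accessibility: 0R0, 0R1, 1R0, 1R1
Branch closes: p3 and not p3 both at 0.
(One branch shown.) All branches close.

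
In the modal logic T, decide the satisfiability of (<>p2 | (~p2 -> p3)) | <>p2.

1. (<>p2 | (~p2 -> p3)) | <>p2, 0
2. <>p2, 0   [|-rule on 1 (branches; this branch)]
3. p2, 1   [<>-rule on 2: fresh world 1, 0R1]
Accessibility: 0R0, 0R1, 1R1

Satisfiable (open branch found)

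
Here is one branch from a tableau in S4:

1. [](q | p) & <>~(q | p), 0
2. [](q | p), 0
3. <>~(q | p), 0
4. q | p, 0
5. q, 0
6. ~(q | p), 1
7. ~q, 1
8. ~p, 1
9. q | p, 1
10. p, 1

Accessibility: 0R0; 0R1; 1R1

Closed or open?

Yes, closed

Both p and ~p appear at 1.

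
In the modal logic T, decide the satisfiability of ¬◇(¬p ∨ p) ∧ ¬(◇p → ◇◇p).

Unsatisfiable

1. ¬◇(¬p ∨ p) ∧ ¬(◇p → ◇◇p), 0
2. ¬◇(¬p ∨ p), 0
3. ¬(◇p → ◇◇p), 0
4. ◇p, 0
5. ¬◇◇p, 0
6. ¬(¬p ∨ p), 0
7. p, 0
8. ¬p, 0
Accessibility: 0R0
Branch closes: p and ¬p both at 0.
(One branch shown.) All branches close.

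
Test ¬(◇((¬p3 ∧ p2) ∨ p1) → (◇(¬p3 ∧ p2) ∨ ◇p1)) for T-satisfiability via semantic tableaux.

Unsatisfiable

1. ¬(◇((¬p3 ∧ p2) ∨ p1) → (◇(¬p3 ∧ p2) ∨ ◇p1)), 0
2. ◇((¬p3 ∧ p2) ∨ p1), 0
3. ¬(◇(¬p3 ∧ p2) ∨ ◇p1), 0
4. ¬◇(¬p3 ∧ p2), 0
5. ¬◇p1, 0
6. ¬(¬p3 ∧ p2), 0
7. ¬p1, 0
8. ¬p2, 0
9. (¬p3 ∧ p2) ∨ p1, 1
10. ¬(¬p3 ∧ p2), 1
11. ¬p1, 1
12. ¬p3 ∧ p2, 1
13. ¬p3, 1
14. p2, 1
15. ¬p2, 1
Accessibility: 0R0, 0R1, 1R1
Branch closes: p2 and ¬p2 both at 1.
All branches of the tableau close; one closing branch shown above.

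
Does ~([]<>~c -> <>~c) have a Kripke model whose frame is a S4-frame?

1. ~([]<>~c -> <>~c), u
2. []<>~c, u
3. ~<>~c, u
4. <>~c, u
5. c, u
6. ~c, v
7. <>~c, v
8. c, v
Accessibility: uRu, uRv, vRv
Branch closes: c and ~c both at v.
Every branch closes; the branch above is one of them.

Unsatisfiable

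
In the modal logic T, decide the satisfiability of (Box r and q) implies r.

Satisfiable (open branch found)

1. (Box r and q) implies r, 0
2. r, 0
Accessibility: 0R0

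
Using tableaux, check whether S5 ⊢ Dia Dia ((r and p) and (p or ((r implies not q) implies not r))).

No, not valid

Tableau for the negation not Dia Dia ((r and p) and (p or ((r implies not q) implies not r))):
1. not Dia Dia ((r and p) and (p or ((r implies not q) implies not r))), w0
2. not Dia ((r and p) and (p or ((r implies not q) implies not r))), w0   [neg-Dia-rule on 1 via w0Rw0]
3. not ((r and p) and (p or ((r implies not q) implies not r))), w0   [neg-Dia-rule on 2 via w0Rw0]
4. not (p or ((r implies not q) implies not r)), w0   [neg-and-rule on 3 (branches; this branch)]
5. not p, w0   [neg-or-rule on 4]
6. not ((r implies not q) implies not r), w0   [neg-or-rule on 4]
7. r implies not q, w0   [neg-implies-rule on 6]
8. r, w0   [neg-implies-rule on 6]
9. not q, w0   [implies-rule on 7 (branches; this branch)]
Accessibility: w0Rw0
The negation has an open branch (countermodel exists).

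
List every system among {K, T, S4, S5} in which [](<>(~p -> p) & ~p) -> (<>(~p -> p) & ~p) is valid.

T, S4, S5

K-tableau for the negation ~([](<>(~p -> p) & ~p) -> (<>(~p -> p) & ~p)):
1. ~([](<>(~p -> p) & ~p) -> (<>(~p -> p) & ~p)), u
2. [](<>(~p -> p) & ~p), u
3. ~(<>(~p -> p) & ~p), u
4. p, u
Complete open branch: countermodel on a K-frame, so not valid in K.
T-tableau for the negation ~([](<>(~p -> p) & ~p) -> (<>(~p -> p) & ~p)):
1. ~([](<>(~p -> p) & ~p) -> (<>(~p -> p) & ~p)), u
2. [](<>(~p -> p) & ~p), u
3. ~(<>(~p -> p) & ~p), u
4. <>(~p -> p) & ~p, u
5. <>(~p -> p), u
6. ~p, u
7. ~<>(~p -> p), u
8. ~(~p -> p), u
9. ~p -> p, v
10. <>(~p -> p) & ~p, v
11. <>(~p -> p), v
12. ~p, v
13. ~(~p -> p), v
14. p, v
Accessibility: uRu, uRv, vRv
Branch closes: p and ~p both at v.
Every branch closes (one shown): valid in T, hence also in S4, S5 (every theorem of T is a theorem of S4 and S5).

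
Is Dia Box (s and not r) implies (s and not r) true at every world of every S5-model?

Tableau for the negation not (Dia Box (s and not r) implies (s and not r)):
1. not (Dia Box (s and not r) implies (s and not r)), 0
2. Dia Box (s and not r), 0
3. not (s and not r), 0
4. r, 0
5. Box (s and not r), 1
6. s and not r, 0
7. s, 0
8. not r, 0
Accessibility: 0R0, 0R1, 1R0, 1R1
Branch closes: r and not r both at 0.
All branches of the negation close; one closing branch shown above.

Yes, valid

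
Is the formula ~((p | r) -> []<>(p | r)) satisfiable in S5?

1. ~((p | r) -> []<>(p | r)), 0
2. p | r, 0   [~->-rule on 1]
3. ~[]<>(p | r), 0   [~->-rule on 1]
4. r, 0   [|-rule on 2 (branches; this branch)]
5. ~<>(p | r), 1   [~[]-rule on 3: fresh world 1, 0R1]
6. ~(p | r), 0   [~<>-rule on 5 via 1R0]
7. ~p, 0   [~|-rule on 6]
8. ~r, 0   [~|-rule on 6]
Accessibility: 0R0, 0R1, 1R0, 1R1
Branch closes: r and ~r both at 0.
(One branch shown.) All branches close.

Unsatisfiable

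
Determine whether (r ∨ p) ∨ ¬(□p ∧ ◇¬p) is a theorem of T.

Tableau for the negation ¬((r ∨ p) ∨ ¬(□p ∧ ◇¬p)):
1. ¬((r ∨ p) ∨ ¬(□p ∧ ◇¬p)), u
2. ¬(r ∨ p), u   [¬∨-rule on 1]
3. □p ∧ ◇¬p, u   [¬∨-rule on 1]
4. ¬r, u   [¬∨-rule on 2]
5. ¬p, u   [¬∨-rule on 2]
6. □p, u   [∧-rule on 3]
7. ◇¬p, u   [∧-rule on 3]
8. p, u   [□-rule on 6 via uRu]
Accessibility: uRu
Branch closes: p and ¬p both at u.
Every branch of the negation's tableau closes; the branch above is one of them.

Yes, valid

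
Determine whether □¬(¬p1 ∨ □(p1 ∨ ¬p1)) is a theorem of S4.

Tableau for the negation ¬□¬(¬p1 ∨ □(p1 ∨ ¬p1)):
1. ¬□¬(¬p1 ∨ □(p1 ∨ ¬p1)), w0
2. ¬p1 ∨ □(p1 ∨ ¬p1), w1
3. □(p1 ∨ ¬p1), w1
4. p1 ∨ ¬p1, w1
5. ¬p1, w1
Accessibility: w0Rw0, w0Rw1, w1Rw1
The negation has an open branch (countermodel exists).

No, not valid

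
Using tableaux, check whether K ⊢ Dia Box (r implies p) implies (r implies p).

No, not valid

Tableau for the negation not (Dia Box (r implies p) implies (r implies p)):
1. not (Dia Box (r implies p) implies (r implies p)), 0
2. Dia Box (r implies p), 0
3. not (r implies p), 0
4. r, 0
5. not p, 0
6. Box (r implies p), 1
Accessibility: 0R1
The negation has an open branch (countermodel exists).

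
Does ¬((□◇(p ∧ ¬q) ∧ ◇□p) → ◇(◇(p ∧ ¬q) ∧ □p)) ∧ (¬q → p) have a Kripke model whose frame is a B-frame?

No, unsatisfiable

1. ¬((□◇(p ∧ ¬q) ∧ ◇□p) → ◇(◇(p ∧ ¬q) ∧ □p)) ∧ (¬q → p), u
2. ¬((□◇(p ∧ ¬q) ∧ ◇□p) → ◇(◇(p ∧ ¬q) ∧ □p)), u
3. ¬q → p, u
4. □◇(p ∧ ¬q) ∧ ◇□p, u
5. ¬◇(◇(p ∧ ¬q) ∧ □p), u
6. □◇(p ∧ ¬q), u
7. ◇□p, u
8. ¬(◇(p ∧ ¬q) ∧ □p), u
9. ◇(p ∧ ¬q), u
10. q, u
11. ¬□p, u
12. □p, v
13. ¬(◇(p ∧ ¬q) ∧ □p), v
14. ◇(p ∧ ¬q), v
15. p, u
16. p, v
17. ¬□p, v
18. p ∧ ¬q, w
19. p, w
20. ¬q, w
21. ¬(◇(p ∧ ¬q) ∧ □p), w
22. ◇(p ∧ ¬q), w
23. ¬□p, w
24. ¬p, x
25. ¬(◇(p ∧ ¬q) ∧ □p), x
26. ◇(p ∧ ¬q), x
27. ¬◇(p ∧ ¬q), x
28. ¬(p ∧ ¬q), u
29. ¬(p ∧ ¬q), x
30. q, x
31. p ∧ ¬q, y
32. p, y
33. ¬q, y
34. ¬p, z
35. p, z
Accessibility: uRu, uRv, uRw, uRx, vRu, vRv, vRy, vRz, wRu, wRw, xRu, xRx, yRv, yRy, zRv, zRz
Branch closes: p and ¬p both at z.
Every branch closes; the branch above is one of them.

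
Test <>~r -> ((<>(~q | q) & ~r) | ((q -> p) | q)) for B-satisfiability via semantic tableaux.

Yes, satisfiable

1. <>~r -> ((<>(~q | q) & ~r) | ((q -> p) | q)), 0
2. (<>(~q | q) & ~r) | ((q -> p) | q), 0   [->-rule on 1 (branches; this branch)]
3. (q -> p) | q, 0   [|-rule on 2 (branches; this branch)]
4. q, 0   [|-rule on 3 (branches; this branch)]
Accessibility: 0R0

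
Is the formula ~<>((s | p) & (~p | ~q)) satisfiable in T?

Satisfiable

1. ~<>((s | p) & (~p | ~q)), 0
2. ~((s | p) & (~p | ~q)), 0
3. ~(~p | ~q), 0
4. p, 0
5. q, 0
Accessibility: 0R0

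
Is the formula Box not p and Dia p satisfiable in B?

Unsatisfiable

1. Box not p and Dia p, 0
2. Box not p, 0
3. Dia p, 0
4. not p, 0
5. p, 1
6. not p, 1
Accessibility: 0R0, 0R1, 1R0, 1R1
Branch closes: p and not p both at 1.
All branches of the tableau close; one closing branch shown above.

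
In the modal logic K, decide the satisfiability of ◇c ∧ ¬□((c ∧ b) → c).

1. ◇c ∧ ¬□((c ∧ b) → c), 0
2. ◇c, 0   [∧-rule on 1]
3. ¬□((c ∧ b) → c), 0   [∧-rule on 1]
4. c, 1   [◇-rule on 2: fresh world 1, 0R1]
5. ¬((c ∧ b) → c), 2   [¬□-rule on 3: fresh world 2, 0R2]
6. c ∧ b, 2   [¬→-rule on 5]
7. ¬c, 2   [¬→-rule on 5]
8. c, 2   [∧-rule on 6]
9. b, 2   [∧-rule on 6]
Accessibility: 0R1, 0R2
Branch closes: c and ¬c both at 2.
All branches of the tableau close; one closing branch shown above.

Unsatisfiable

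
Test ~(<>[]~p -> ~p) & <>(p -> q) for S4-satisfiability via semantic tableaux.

Satisfiable (open branch found)

1. ~(<>[]~p -> ~p) & <>(p -> q), w0
2. ~(<>[]~p -> ~p), w0
3. <>(p -> q), w0
4. <>[]~p, w0
5. p, w0
6. p -> q, w1
7. q, w1
8. []~p, w2
9. ~p, w2
Accessibility: w0Rw0, w0Rw1, w0Rw2, w1Rw1, w2Rw2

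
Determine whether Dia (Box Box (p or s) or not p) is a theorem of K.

Not valid

Tableau for the negation not Dia (Box Box (p or s) or not p):
1. not Dia (Box Box (p or s) or not p), 0
The negation has an open branch (countermodel exists).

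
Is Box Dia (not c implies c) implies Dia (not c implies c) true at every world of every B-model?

Tableau for the negation not (Box Dia (not c implies c) implies Dia (not c implies c)):
1. not (Box Dia (not c implies c) implies Dia (not c implies c)), u
2. Box Dia (not c implies c), u
3. not Dia (not c implies c), u
4. Dia (not c implies c), u
5. not (not c implies c), u
6. not c, u
7. not c implies c, v
8. Dia (not c implies c), v
9. not (not c implies c), v
10. not c, v
11. c, v
Accessibility: uRu, uRv, vRu, vRv
Branch closes: c and not c both at v.
All branches of the negation close; one closing branch shown above.

Valid in B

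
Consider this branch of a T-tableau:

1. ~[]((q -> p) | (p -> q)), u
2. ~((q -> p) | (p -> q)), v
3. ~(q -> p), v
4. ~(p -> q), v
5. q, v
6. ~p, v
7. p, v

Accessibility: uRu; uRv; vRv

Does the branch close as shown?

Closed

Both p and ~p appear at v.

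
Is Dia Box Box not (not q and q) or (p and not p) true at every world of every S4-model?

Tableau for the negation not (Dia Box Box not (not q and q) or (p and not p)):
1. not (Dia Box Box not (not q and q) or (p and not p)), 0
2. not Dia Box Box not (not q and q), 0
3. not (p and not p), 0
4. not Box Box not (not q and q), 0
5. p, 0
6. not Box not (not q and q), 1
7. not Box Box not (not q and q), 1
8. not q and q, 2
9. not q, 2
10. q, 2
Accessibility: 0R0, 0R1, 0R2, 1R1, 1R2, 2R2
Branch closes: q and not q both at 2.
All branches of the negation close; one closing branch shown above.

Valid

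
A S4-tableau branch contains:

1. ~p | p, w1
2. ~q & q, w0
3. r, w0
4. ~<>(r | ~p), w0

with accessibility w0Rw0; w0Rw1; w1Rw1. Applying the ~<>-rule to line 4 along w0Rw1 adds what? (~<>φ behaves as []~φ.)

~(r | ~p), w1

~<>φ behaves as []~φ: propagate the negated body to each accessible world.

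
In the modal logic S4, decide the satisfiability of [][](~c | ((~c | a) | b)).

Satisfiable (open branch found)

1. [][](~c | ((~c | a) | b)), w0
2. [](~c | ((~c | a) | b)), w0
3. ~c | ((~c | a) | b), w0
4. (~c | a) | b, w0
5. b, w0
Accessibility: w0Rw0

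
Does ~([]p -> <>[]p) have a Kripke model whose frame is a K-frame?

Satisfiable

1. ~([]p -> <>[]p), u
2. []p, u
3. ~<>[]p, u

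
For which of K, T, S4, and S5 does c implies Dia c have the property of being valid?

T-tableau for the negation not (c implies Dia c):
1. not (c implies Dia c), w0
2. c, w0   [neg-implies-rule on 1]
3. not Dia c, w0   [neg-implies-rule on 1]
4. not c, w0   [neg-Dia-rule on 3 via w0Rw0]
Accessibility: w0Rw0
Branch closes: c and not c both at w0.
Every branch closes (one shown): valid in T, hence also in S4, S5 (every theorem of T is a theorem of S4 and S5).
K-tableau for the negation not (c implies Dia c):
1. not (c implies Dia c), w0
2. c, w0   [neg-implies-rule on 1]
3. not Dia c, w0   [neg-implies-rule on 1]
Complete open branch: countermodel on a K-frame, so not valid in K.

T, S4, S5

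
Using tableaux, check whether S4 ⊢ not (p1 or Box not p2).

Not valid

Tableau for the negation p1 or Box not p2:
1. p1 or Box not p2, u
2. Box not p2, u
3. not p2, u
Accessibility: uRu
The negation has an open branch (countermodel exists).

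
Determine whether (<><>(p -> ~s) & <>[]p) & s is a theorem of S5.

Tableau for the negation ~((<><>(p -> ~s) & <>[]p) & s):
1. ~((<><>(p -> ~s) & <>[]p) & s), u
2. ~s, u
Accessibility: uRu
The negation has an open branch (countermodel exists).

No, not valid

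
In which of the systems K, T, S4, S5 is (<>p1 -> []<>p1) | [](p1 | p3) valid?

S5-tableau for the negation ~((<>p1 -> []<>p1) | [](p1 | p3)):
1. ~((<>p1 -> []<>p1) | [](p1 | p3)), u
2. ~(<>p1 -> []<>p1), u
3. ~[](p1 | p3), u
4. <>p1, u
5. ~[]<>p1, u
6. ~(p1 | p3), v
7. ~p1, v
8. ~p3, v
9. p1, w
10. ~<>p1, x
11. ~p1, u
12. ~p1, w
Accessibility: uRu, uRv, uRw, uRx, vRu, vRv, vRw, vRx, wRu, wRv, wRw, wRx, xRu, xRv, xRw, xRx
Branch closes: p1 and ~p1 both at w.
Every branch closes (one shown): valid in S5.
S4-tableau for the negation ~((<>p1 -> []<>p1) | [](p1 | p3)):
1. ~((<>p1 -> []<>p1) | [](p1 | p3)), u
2. ~(<>p1 -> []<>p1), u
3. ~[](p1 | p3), u
4. <>p1, u
5. ~[]<>p1, u
6. ~(p1 | p3), v
7. ~p1, v
8. ~p3, v
9. p1, w
10. ~<>p1, x
11. ~p1, x
Accessibility: uRu, uRv, uRw, uRx, vRv, wRw, xRx
Complete open branch: countermodel on an S4-frame, so not valid in S4, nor in K, T (the same frame is also a K-frame and a T-frame).

S5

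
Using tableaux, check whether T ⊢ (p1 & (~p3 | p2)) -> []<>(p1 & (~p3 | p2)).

Not valid

Tableau for the negation ~((p1 & (~p3 | p2)) -> []<>(p1 & (~p3 | p2))):
1. ~((p1 & (~p3 | p2)) -> []<>(p1 & (~p3 | p2))), 0
2. p1 & (~p3 | p2), 0
3. ~[]<>(p1 & (~p3 | p2)), 0
4. p1, 0
5. ~p3 | p2, 0
6. p2, 0
7. ~<>(p1 & (~p3 | p2)), 1
8. ~(p1 & (~p3 | p2)), 1
9. ~(~p3 | p2), 1
10. p3, 1
11. ~p2, 1
Accessibility: 0R0, 0R1, 1R1
The negation has an open branch (countermodel exists).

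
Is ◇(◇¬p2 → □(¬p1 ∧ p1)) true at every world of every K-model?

Tableau for the negation ¬◇(◇¬p2 → □(¬p1 ∧ p1)):
1. ¬◇(◇¬p2 → □(¬p1 ∧ p1)), 0
The negation has an open branch (countermodel exists).

No, not valid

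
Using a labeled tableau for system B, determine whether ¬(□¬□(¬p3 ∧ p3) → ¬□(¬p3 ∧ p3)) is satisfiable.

Unsatisfiable

1. ¬(□¬□(¬p3 ∧ p3) → ¬□(¬p3 ∧ p3)), 0
2. □¬□(¬p3 ∧ p3), 0   [¬→-rule on 1]
3. □(¬p3 ∧ p3), 0   [¬→-rule on 1]
4. ¬□(¬p3 ∧ p3), 0   [□-rule on 2 via 0R0]
5. ¬p3 ∧ p3, 0   [□-rule on 3 via 0R0]
6. ¬p3, 0   [∧-rule on 5]
7. p3, 0   [∧-rule on 5]
Accessibility: 0R0
Branch closes: p3 and ¬p3 both at 0.
Every branch closes; the branch above is one of them.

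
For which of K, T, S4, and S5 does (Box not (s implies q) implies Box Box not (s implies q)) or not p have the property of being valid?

T-tableau for the negation not ((Box not (s implies q) implies Box Box not (s implies q)) or not p):
1. not ((Box not (s implies q) implies Box Box not (s implies q)) or not p), w0
2. not (Box not (s implies q) implies Box Box not (s implies q)), w0
3. p, w0
4. Box not (s implies q), w0
5. not Box Box not (s implies q), w0
6. not (s implies q), w0
7. s, w0
8. not q, w0
9. not Box not (s implies q), w1
10. not (s implies q), w1
11. s, w1
12. not q, w1
13. s implies q, w2
14. q, w2
Accessibility: w0Rw0, w0Rw1, w1Rw1, w1Rw2, w2Rw2
Complete open branch: countermodel on a T-frame, so not valid in T, nor in K (the same frame is also a K-frame).
S4-tableau for the negation not ((Box not (s implies q) implies Box Box not (s implies q)) or not p):
1. not ((Box not (s implies q) implies Box Box not (s implies q)) or not p), w0
2. not (Box not (s implies q) implies Box Box not (s implies q)), w0
3. p, w0
4. Box not (s implies q), w0
5. not Box Box not (s implies q), w0
6. not (s implies q), w0
7. s, w0
8. not q, w0
9. not Box not (s implies q), w1
10. not (s implies q), w1
11. s, w1
12. not q, w1
13. s implies q, w2
14. not (s implies q), w2
15. s, w2
16. not q, w2
17. q, w2
Accessibility: w0Rw0, w0Rw1, w0Rw2, w1Rw1, w1Rw2, w2Rw2
Branch closes: q and not q both at w2.
Every branch closes (one shown): valid in S4, hence also in S5 (every theorem of S4 is a theorem of S5).

S4, S5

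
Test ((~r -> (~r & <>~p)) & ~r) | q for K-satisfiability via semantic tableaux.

Satisfiable (open branch found)

1. ((~r -> (~r & <>~p)) & ~r) | q, w0
2. q, w0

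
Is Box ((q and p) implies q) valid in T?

Valid in T

Tableau for the negation not Box ((q and p) implies q):
1. not Box ((q and p) implies q), w0
2. not ((q and p) implies q), w1
3. q and p, w1
4. not q, w1
5. q, w1
6. p, w1
Accessibility: w0Rw0, w0Rw1, w1Rw1
Branch closes: q and not q both at w1.
Every branch of the negation's tableau closes; the branch above is one of them.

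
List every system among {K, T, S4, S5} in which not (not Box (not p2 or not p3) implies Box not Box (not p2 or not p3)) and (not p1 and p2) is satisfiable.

S5-tableau for the formula:
1. not (not Box (not p2 or not p3) implies Box not Box (not p2 or not p3)) and (not p1 and p2), 0
2. not (not Box (not p2 or not p3) implies Box not Box (not p2 or not p3)), 0
3. not p1 and p2, 0
4. not Box (not p2 or not p3), 0
5. not Box not Box (not p2 or not p3), 0
6. not p1, 0
7. p2, 0
8. not (not p2 or not p3), 1
9. p2, 1
10. p3, 1
11. Box (not p2 or not p3), 2
12. not p2 or not p3, 0
13. not p2 or not p3, 1
14. not p2 or not p3, 2
15. not p3, 0
16. not p3, 1
Accessibility: 0R0, 0R1, 0R2, 1R0, 1R1, 1R2, 2R0, 2R1, 2R2
Branch closes: p3 and not p3 both at 1.
Every branch closes (one shown): unsatisfiable in S5.
S4-tableau for the formula:
1. not (not Box (not p2 or not p3) implies Box not Box (not p2 or not p3)) and (not p1 and p2), 0
2. not (not Box (not p2 or not p3) implies Box not Box (not p2 or not p3)), 0
3. not p1 and p2, 0
4. not Box (not p2 or not p3), 0
5. not Box not Box (not p2 or not p3), 0
6. not p1, 0
7. p2, 0
8. not (not p2 or not p3), 1
9. p2, 1
10. p3, 1
11. Box (not p2 or not p3), 2
12. not p2 or not p3, 2
13. not p3, 2
Accessibility: 0R0, 0R1, 0R2, 1R1, 2R2
Complete open branch: satisfiable in S4, hence also in K, T (this S4-model is also a K-model and a T-model).

K, T, S4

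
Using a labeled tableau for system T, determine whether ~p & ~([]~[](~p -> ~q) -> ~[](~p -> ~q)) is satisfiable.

1. ~p & ~([]~[](~p -> ~q) -> ~[](~p -> ~q)), w0
2. ~p, w0
3. ~([]~[](~p -> ~q) -> ~[](~p -> ~q)), w0
4. []~[](~p -> ~q), w0
5. [](~p -> ~q), w0
6. ~[](~p -> ~q), w0
7. ~p -> ~q, w0
8. ~q, w0
9. ~(~p -> ~q), w1
10. ~p, w1
11. q, w1
12. ~[](~p -> ~q), w1
13. ~p -> ~q, w1
14. ~q, w1
Accessibility: w0Rw0, w0Rw1, w1Rw1
Branch closes: q and ~q both at w1.
(One branch shown.) All branches close.

Unsatisfiable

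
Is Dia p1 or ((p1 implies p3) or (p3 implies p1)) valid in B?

Tableau for the negation not (Dia p1 or ((p1 implies p3) or (p3 implies p1))):
1. not (Dia p1 or ((p1 implies p3) or (p3 implies p1))), u
2. not Dia p1, u
3. not ((p1 implies p3) or (p3 implies p1)), u
4. not (p1 implies p3), u
5. not (p3 implies p1), u
6. p1, u
7. not p3, u
8. p3, u
9. not p1, u
Accessibility: uRu
Branch closes: p3 and not p3 both at u.
All branches of the negation close; one closing branch shown above.

Valid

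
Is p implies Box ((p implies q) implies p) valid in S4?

Invalid (countermodel exists)

Tableau for the negation not (p implies Box ((p implies q) implies p)):
1. not (p implies Box ((p implies q) implies p)), w0
2. p, w0
3. not Box ((p implies q) implies p), w0
4. not ((p implies q) implies p), w1
5. p implies q, w1
6. not p, w1
7. q, w1
Accessibility: w0Rw0, w0Rw1, w1Rw1
The negation has an open branch (countermodel exists).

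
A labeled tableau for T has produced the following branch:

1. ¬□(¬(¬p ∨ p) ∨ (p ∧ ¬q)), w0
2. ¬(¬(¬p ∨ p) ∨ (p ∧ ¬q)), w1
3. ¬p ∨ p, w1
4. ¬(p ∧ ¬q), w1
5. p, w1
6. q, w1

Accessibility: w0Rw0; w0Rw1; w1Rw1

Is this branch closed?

There is no literal clash: for every atom and world, at most one sign appears.

Not closed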